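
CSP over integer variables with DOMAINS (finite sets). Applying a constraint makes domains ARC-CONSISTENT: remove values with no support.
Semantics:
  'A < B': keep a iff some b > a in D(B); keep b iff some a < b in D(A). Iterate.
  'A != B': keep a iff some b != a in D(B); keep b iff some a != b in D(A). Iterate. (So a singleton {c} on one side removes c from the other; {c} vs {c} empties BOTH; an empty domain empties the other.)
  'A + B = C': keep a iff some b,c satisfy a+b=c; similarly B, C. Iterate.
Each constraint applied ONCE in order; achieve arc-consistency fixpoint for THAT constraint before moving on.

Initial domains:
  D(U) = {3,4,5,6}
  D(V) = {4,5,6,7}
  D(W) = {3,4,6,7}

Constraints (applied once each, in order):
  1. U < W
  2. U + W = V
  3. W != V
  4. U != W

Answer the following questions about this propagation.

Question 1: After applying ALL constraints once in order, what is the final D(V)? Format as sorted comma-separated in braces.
Answer: {7}

Derivation:
Constraint 1 (U < W) on D(U)={3,4,5,6} D(W)={3,4,6,7}: W {3,4,6,7}->{4,6,7}
Constraint 2 (U + W = V) on D(U)={3,4,5,6} D(W)={4,6,7} D(V)={4,5,6,7}: U {3,4,5,6}->{3}; W {4,6,7}->{4}; V {4,5,6,7}->{7}
Constraint 3 (W != V) on D(W)={4} D(V)={7}: no change
Constraint 4 (U != W) on D(U)={3} D(W)={4}: no change
So after all 4 constraints: D(V) = {7}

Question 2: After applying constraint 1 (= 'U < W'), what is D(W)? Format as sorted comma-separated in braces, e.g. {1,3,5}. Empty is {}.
Constraint 1 (U < W) on D(U)={3,4,5,6} D(W)={3,4,6,7}: W {3,4,6,7}->{4,6,7}
So after constraint 1: D(W) = {4,6,7}

Answer: {4,6,7}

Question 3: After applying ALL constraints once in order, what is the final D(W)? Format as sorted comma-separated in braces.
Answer: {4}

Derivation:
Constraint 1 (U < W) on D(U)={3,4,5,6} D(W)={3,4,6,7}: W {3,4,6,7}->{4,6,7}
Constraint 2 (U + W = V) on D(U)={3,4,5,6} D(W)={4,6,7} D(V)={4,5,6,7}: U {3,4,5,6}->{3}; W {4,6,7}->{4}; V {4,5,6,7}->{7}
Constraint 3 (W != V) on D(W)={4} D(V)={7}: no change
Constraint 4 (U != W) on D(U)={3} D(W)={4}: no change
So after all 4 constraints: D(W) = {4}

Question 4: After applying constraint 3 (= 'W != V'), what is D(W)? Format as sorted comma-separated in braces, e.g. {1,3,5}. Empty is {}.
Constraint 1 (U < W) on D(U)={3,4,5,6} D(W)={3,4,6,7}: W {3,4,6,7}->{4,6,7}
Constraint 2 (U + W = V) on D(U)={3,4,5,6} D(W)={4,6,7} D(V)={4,5,6,7}: U {3,4,5,6}->{3}; W {4,6,7}->{4}; V {4,5,6,7}->{7}
Constraint 3 (W != V) on D(W)={4} D(V)={7}: no change
So after constraint 3: D(W) = {4}

Answer: {4}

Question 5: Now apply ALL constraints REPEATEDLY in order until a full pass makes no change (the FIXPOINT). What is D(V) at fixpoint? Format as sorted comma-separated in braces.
pass 0 (initial): D(V)={4,5,6,7}
pass 1: U {3,4,5,6}->{3}; V {4,5,6,7}->{7}; W {3,4,6,7}->{4}
pass 2: no change
Fixpoint after 2 passes: D(V) = {7}

Answer: {7}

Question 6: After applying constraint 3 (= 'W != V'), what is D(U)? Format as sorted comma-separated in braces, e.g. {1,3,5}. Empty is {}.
Constraint 1 (U < W) on D(U)={3,4,5,6} D(W)={3,4,6,7}: W {3,4,6,7}->{4,6,7}
Constraint 2 (U + W = V) on D(U)={3,4,5,6} D(W)={4,6,7} D(V)={4,5,6,7}: U {3,4,5,6}->{3}; W {4,6,7}->{4}; V {4,5,6,7}->{7}
Constraint 3 (W != V) on D(W)={4} D(V)={7}: no change
So after constraint 3: D(U) = {3}

Answer: {3}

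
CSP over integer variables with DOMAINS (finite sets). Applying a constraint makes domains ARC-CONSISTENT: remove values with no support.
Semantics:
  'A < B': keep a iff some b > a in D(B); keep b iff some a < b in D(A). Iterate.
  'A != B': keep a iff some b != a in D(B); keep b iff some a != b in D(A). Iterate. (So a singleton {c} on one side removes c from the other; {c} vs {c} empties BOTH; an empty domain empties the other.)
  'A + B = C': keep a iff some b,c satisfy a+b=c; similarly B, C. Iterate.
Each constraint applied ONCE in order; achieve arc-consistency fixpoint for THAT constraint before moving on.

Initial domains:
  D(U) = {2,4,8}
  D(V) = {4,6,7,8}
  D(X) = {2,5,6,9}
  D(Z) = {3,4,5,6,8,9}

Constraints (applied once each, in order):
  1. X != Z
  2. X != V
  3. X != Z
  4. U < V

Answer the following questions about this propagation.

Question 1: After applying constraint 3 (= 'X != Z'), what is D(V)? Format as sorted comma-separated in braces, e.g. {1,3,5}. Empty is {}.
Answer: {4,6,7,8}

Derivation:
Constraint 1 (X != Z) on D(X)={2,5,6,9} D(Z)={3,4,5,6,8,9}: no change
Constraint 2 (X != V) on D(X)={2,5,6,9} D(V)={4,6,7,8}: no change
Constraint 3 (X != Z) on D(X)={2,5,6,9} D(Z)={3,4,5,6,8,9}: no change
So after constraint 3: D(V) = {4,6,7,8}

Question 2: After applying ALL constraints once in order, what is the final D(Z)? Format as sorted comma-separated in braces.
Constraint 1 (X != Z) on D(X)={2,5,6,9} D(Z)={3,4,5,6,8,9}: no change
Constraint 2 (X != V) on D(X)={2,5,6,9} D(V)={4,6,7,8}: no change
Constraint 3 (X != Z) on D(X)={2,5,6,9} D(Z)={3,4,5,6,8,9}: no change
Constraint 4 (U < V) on D(U)={2,4,8} D(V)={4,6,7,8}: U {2,4,8}->{2,4}
So after all 4 constraints: D(Z) = {3,4,5,6,8,9}

Answer: {3,4,5,6,8,9}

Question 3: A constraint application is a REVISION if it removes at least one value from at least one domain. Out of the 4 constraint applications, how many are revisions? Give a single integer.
Answer: 1

Derivation:
Constraint 1 (X != Z) on D(X)={2,5,6,9} D(Z)={3,4,5,6,8,9}: no change => not a revision
Constraint 2 (X != V) on D(X)={2,5,6,9} D(V)={4,6,7,8}: no change => not a revision
Constraint 3 (X != Z) on D(X)={2,5,6,9} D(Z)={3,4,5,6,8,9}: no change => not a revision
Constraint 4 (U < V) on D(U)={2,4,8} D(V)={4,6,7,8}: U {2,4,8}->{2,4} => REVISION
Total revisions = 1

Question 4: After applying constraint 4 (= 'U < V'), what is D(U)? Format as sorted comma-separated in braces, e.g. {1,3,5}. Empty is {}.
Constraint 1 (X != Z) on D(X)={2,5,6,9} D(Z)={3,4,5,6,8,9}: no change
Constraint 2 (X != V) on D(X)={2,5,6,9} D(V)={4,6,7,8}: no change
Constraint 3 (X != Z) on D(X)={2,5,6,9} D(Z)={3,4,5,6,8,9}: no change
Constraint 4 (U < V) on D(U)={2,4,8} D(V)={4,6,7,8}: U {2,4,8}->{2,4}
So after constraint 4: D(U) = {2,4}

Answer: {2,4}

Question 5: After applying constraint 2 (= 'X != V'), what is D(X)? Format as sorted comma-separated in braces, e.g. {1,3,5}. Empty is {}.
Answer: {2,5,6,9}

Derivation:
Constraint 1 (X != Z) on D(X)={2,5,6,9} D(Z)={3,4,5,6,8,9}: no change
Constraint 2 (X != V) on D(X)={2,5,6,9} D(V)={4,6,7,8}: no change
So after constraint 2: D(X) = {2,5,6,9}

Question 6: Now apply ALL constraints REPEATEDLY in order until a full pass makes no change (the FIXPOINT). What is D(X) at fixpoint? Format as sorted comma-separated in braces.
Answer: {2,5,6,9}

Derivation:
pass 0 (initial): D(X)={2,5,6,9}
pass 1: U {2,4,8}->{2,4}
pass 2: no change
Fixpoint after 2 passes: D(X) = {2,5,6,9}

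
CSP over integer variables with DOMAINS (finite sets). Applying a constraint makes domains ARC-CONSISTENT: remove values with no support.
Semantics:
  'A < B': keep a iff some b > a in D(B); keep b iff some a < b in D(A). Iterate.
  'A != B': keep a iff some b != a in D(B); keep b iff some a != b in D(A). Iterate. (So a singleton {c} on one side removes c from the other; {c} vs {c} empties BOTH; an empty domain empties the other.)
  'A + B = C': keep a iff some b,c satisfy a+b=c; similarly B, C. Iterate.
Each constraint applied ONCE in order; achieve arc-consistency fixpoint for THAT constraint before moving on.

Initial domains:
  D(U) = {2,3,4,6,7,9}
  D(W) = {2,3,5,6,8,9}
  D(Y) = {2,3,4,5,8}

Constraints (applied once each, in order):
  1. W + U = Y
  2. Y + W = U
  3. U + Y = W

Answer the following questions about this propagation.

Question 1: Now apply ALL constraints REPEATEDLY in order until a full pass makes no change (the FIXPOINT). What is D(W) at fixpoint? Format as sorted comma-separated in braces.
Answer: {}

Derivation:
pass 0 (initial): D(W)={2,3,5,6,8,9}
pass 1: U {2,3,4,6,7,9}->{}; W {2,3,5,6,8,9}->{}; Y {2,3,4,5,8}->{}
pass 2: no change
Fixpoint after 2 passes: D(W) = {}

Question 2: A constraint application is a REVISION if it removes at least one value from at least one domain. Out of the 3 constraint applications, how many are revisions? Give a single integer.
Answer: 3

Derivation:
Constraint 1 (W + U = Y) on D(W)={2,3,5,6,8,9} D(U)={2,3,4,6,7,9} D(Y)={2,3,4,5,8}: W {2,3,5,6,8,9}->{2,3,5,6}; U {2,3,4,6,7,9}->{2,3,6}; Y {2,3,4,5,8}->{4,5,8} => REVISION
Constraint 2 (Y + W = U) on D(Y)={4,5,8} D(W)={2,3,5,6} D(U)={2,3,6}: Y {4,5,8}->{4}; W {2,3,5,6}->{2}; U {2,3,6}->{6} => REVISION
Constraint 3 (U + Y = W) on D(U)={6} D(Y)={4} D(W)={2}: U {6}->{}; Y {4}->{}; W {2}->{} => REVISION
Total revisions = 3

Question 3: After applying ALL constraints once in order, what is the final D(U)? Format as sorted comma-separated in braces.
Answer: {}

Derivation:
Constraint 1 (W + U = Y) on D(W)={2,3,5,6,8,9} D(U)={2,3,4,6,7,9} D(Y)={2,3,4,5,8}: W {2,3,5,6,8,9}->{2,3,5,6}; U {2,3,4,6,7,9}->{2,3,6}; Y {2,3,4,5,8}->{4,5,8}
Constraint 2 (Y + W = U) on D(Y)={4,5,8} D(W)={2,3,5,6} D(U)={2,3,6}: Y {4,5,8}->{4}; W {2,3,5,6}->{2}; U {2,3,6}->{6}
Constraint 3 (U + Y = W) on D(U)={6} D(Y)={4} D(W)={2}: U {6}->{}; Y {4}->{}; W {2}->{}
So after all 3 constraints: D(U) = {}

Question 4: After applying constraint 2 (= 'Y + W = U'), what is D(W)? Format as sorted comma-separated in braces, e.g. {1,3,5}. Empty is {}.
Constraint 1 (W + U = Y) on D(W)={2,3,5,6,8,9} D(U)={2,3,4,6,7,9} D(Y)={2,3,4,5,8}: W {2,3,5,6,8,9}->{2,3,5,6}; U {2,3,4,6,7,9}->{2,3,6}; Y {2,3,4,5,8}->{4,5,8}
Constraint 2 (Y + W = U) on D(Y)={4,5,8} D(W)={2,3,5,6} D(U)={2,3,6}: Y {4,5,8}->{4}; W {2,3,5,6}->{2}; U {2,3,6}->{6}
So after constraint 2: D(W) = {2}

Answer: {2}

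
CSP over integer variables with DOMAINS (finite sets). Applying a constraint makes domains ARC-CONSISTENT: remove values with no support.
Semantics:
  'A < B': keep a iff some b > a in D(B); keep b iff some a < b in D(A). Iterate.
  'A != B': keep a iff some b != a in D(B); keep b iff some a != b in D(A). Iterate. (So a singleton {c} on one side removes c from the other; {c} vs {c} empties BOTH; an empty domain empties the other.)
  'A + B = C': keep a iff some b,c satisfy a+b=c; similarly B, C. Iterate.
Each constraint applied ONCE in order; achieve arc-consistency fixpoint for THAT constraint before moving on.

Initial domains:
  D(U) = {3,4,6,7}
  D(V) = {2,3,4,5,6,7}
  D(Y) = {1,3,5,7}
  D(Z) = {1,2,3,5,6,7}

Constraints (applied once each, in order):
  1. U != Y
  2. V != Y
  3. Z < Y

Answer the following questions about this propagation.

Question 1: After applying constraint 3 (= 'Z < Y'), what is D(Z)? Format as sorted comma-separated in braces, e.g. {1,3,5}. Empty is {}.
Answer: {1,2,3,5,6}

Derivation:
Constraint 1 (U != Y) on D(U)={3,4,6,7} D(Y)={1,3,5,7}: no change
Constraint 2 (V != Y) on D(V)={2,3,4,5,6,7} D(Y)={1,3,5,7}: no change
Constraint 3 (Z < Y) on D(Z)={1,2,3,5,6,7} D(Y)={1,3,5,7}: Z {1,2,3,5,6,7}->{1,2,3,5,6}; Y {1,3,5,7}->{3,5,7}
So after constraint 3: D(Z) = {1,2,3,5,6}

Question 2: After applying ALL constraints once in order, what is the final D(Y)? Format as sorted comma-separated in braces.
Answer: {3,5,7}

Derivation:
Constraint 1 (U != Y) on D(U)={3,4,6,7} D(Y)={1,3,5,7}: no change
Constraint 2 (V != Y) on D(V)={2,3,4,5,6,7} D(Y)={1,3,5,7}: no change
Constraint 3 (Z < Y) on D(Z)={1,2,3,5,6,7} D(Y)={1,3,5,7}: Z {1,2,3,5,6,7}->{1,2,3,5,6}; Y {1,3,5,7}->{3,5,7}
So after all 3 constraints: D(Y) = {3,5,7}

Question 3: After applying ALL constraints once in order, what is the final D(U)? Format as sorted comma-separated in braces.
Answer: {3,4,6,7}

Derivation:
Constraint 1 (U != Y) on D(U)={3,4,6,7} D(Y)={1,3,5,7}: no change
Constraint 2 (V != Y) on D(V)={2,3,4,5,6,7} D(Y)={1,3,5,7}: no change
Constraint 3 (Z < Y) on D(Z)={1,2,3,5,6,7} D(Y)={1,3,5,7}: Z {1,2,3,5,6,7}->{1,2,3,5,6}; Y {1,3,5,7}->{3,5,7}
So after all 3 constraints: D(U) = {3,4,6,7}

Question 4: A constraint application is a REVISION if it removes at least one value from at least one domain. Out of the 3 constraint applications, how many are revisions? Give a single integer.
Answer: 1

Derivation:
Constraint 1 (U != Y) on D(U)={3,4,6,7} D(Y)={1,3,5,7}: no change => not a revision
Constraint 2 (V != Y) on D(V)={2,3,4,5,6,7} D(Y)={1,3,5,7}: no change => not a revision
Constraint 3 (Z < Y) on D(Z)={1,2,3,5,6,7} D(Y)={1,3,5,7}: Z {1,2,3,5,6,7}->{1,2,3,5,6}; Y {1,3,5,7}->{3,5,7} => REVISION
Total revisions = 1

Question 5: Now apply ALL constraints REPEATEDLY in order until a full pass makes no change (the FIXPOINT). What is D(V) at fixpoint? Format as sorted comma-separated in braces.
pass 0 (initial): D(V)={2,3,4,5,6,7}
pass 1: Y {1,3,5,7}->{3,5,7}; Z {1,2,3,5,6,7}->{1,2,3,5,6}
pass 2: no change
Fixpoint after 2 passes: D(V) = {2,3,4,5,6,7}

Answer: {2,3,4,5,6,7}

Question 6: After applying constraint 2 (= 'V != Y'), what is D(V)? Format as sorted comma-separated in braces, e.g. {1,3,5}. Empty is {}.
Answer: {2,3,4,5,6,7}

Derivation:
Constraint 1 (U != Y) on D(U)={3,4,6,7} D(Y)={1,3,5,7}: no change
Constraint 2 (V != Y) on D(V)={2,3,4,5,6,7} D(Y)={1,3,5,7}: no change
So after constraint 2: D(V) = {2,3,4,5,6,7}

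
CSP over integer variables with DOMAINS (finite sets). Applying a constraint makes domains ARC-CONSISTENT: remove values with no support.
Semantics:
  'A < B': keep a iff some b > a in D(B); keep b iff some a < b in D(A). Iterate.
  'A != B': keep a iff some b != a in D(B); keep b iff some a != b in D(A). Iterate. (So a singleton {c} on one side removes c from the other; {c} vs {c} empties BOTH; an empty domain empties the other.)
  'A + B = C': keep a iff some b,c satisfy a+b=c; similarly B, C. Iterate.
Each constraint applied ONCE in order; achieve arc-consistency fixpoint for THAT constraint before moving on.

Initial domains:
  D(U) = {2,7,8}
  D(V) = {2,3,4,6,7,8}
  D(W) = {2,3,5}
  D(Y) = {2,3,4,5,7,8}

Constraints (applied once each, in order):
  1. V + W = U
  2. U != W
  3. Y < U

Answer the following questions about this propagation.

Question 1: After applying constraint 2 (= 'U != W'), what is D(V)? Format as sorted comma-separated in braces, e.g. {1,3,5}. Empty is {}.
Constraint 1 (V + W = U) on D(V)={2,3,4,6,7,8} D(W)={2,3,5} D(U)={2,7,8}: V {2,3,4,6,7,8}->{2,3,4,6}; U {2,7,8}->{7,8}
Constraint 2 (U != W) on D(U)={7,8} D(W)={2,3,5}: no change
So after constraint 2: D(V) = {2,3,4,6}

Answer: {2,3,4,6}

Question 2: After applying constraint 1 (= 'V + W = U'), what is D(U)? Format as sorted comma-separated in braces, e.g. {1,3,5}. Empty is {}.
Answer: {7,8}

Derivation:
Constraint 1 (V + W = U) on D(V)={2,3,4,6,7,8} D(W)={2,3,5} D(U)={2,7,8}: V {2,3,4,6,7,8}->{2,3,4,6}; U {2,7,8}->{7,8}
So after constraint 1: D(U) = {7,8}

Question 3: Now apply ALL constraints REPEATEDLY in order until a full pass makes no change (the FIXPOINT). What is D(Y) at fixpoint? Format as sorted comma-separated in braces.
Answer: {2,3,4,5,7}

Derivation:
pass 0 (initial): D(Y)={2,3,4,5,7,8}
pass 1: U {2,7,8}->{7,8}; V {2,3,4,6,7,8}->{2,3,4,6}; Y {2,3,4,5,7,8}->{2,3,4,5,7}
pass 2: no change
Fixpoint after 2 passes: D(Y) = {2,3,4,5,7}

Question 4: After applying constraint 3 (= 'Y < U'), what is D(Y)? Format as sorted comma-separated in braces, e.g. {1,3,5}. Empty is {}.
Answer: {2,3,4,5,7}

Derivation:
Constraint 1 (V + W = U) on D(V)={2,3,4,6,7,8} D(W)={2,3,5} D(U)={2,7,8}: V {2,3,4,6,7,8}->{2,3,4,6}; U {2,7,8}->{7,8}
Constraint 2 (U != W) on D(U)={7,8} D(W)={2,3,5}: no change
Constraint 3 (Y < U) on D(Y)={2,3,4,5,7,8} D(U)={7,8}: Y {2,3,4,5,7,8}->{2,3,4,5,7}
So after constraint 3: D(Y) = {2,3,4,5,7}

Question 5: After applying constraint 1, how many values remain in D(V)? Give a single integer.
Answer: 4

Derivation:
Constraint 1 (V + W = U) on D(V)={2,3,4,6,7,8} D(W)={2,3,5} D(U)={2,7,8}: V {2,3,4,6,7,8}->{2,3,4,6}; U {2,7,8}->{7,8}
So after constraint 1: D(V)={2,3,4,6}, size = 4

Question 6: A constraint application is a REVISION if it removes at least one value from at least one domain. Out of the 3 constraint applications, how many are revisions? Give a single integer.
Constraint 1 (V + W = U) on D(V)={2,3,4,6,7,8} D(W)={2,3,5} D(U)={2,7,8}: V {2,3,4,6,7,8}->{2,3,4,6}; U {2,7,8}->{7,8} => REVISION
Constraint 2 (U != W) on D(U)={7,8} D(W)={2,3,5}: no change => not a revision
Constraint 3 (Y < U) on D(Y)={2,3,4,5,7,8} D(U)={7,8}: Y {2,3,4,5,7,8}->{2,3,4,5,7} => REVISION
Total revisions = 2

Answer: 2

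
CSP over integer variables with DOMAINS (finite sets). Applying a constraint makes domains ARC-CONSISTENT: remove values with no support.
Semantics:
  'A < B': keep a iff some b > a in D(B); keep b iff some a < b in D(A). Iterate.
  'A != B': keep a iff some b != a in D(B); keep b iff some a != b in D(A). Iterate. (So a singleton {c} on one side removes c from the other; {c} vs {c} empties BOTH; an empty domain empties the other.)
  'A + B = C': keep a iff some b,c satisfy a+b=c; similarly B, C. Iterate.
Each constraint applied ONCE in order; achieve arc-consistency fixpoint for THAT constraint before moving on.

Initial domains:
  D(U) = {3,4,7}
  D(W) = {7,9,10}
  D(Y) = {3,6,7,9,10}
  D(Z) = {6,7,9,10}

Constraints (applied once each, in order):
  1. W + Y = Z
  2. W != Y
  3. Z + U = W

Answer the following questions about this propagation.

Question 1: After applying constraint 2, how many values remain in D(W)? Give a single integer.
Answer: 1

Derivation:
Constraint 1 (W + Y = Z) on D(W)={7,9,10} D(Y)={3,6,7,9,10} D(Z)={6,7,9,10}: W {7,9,10}->{7}; Y {3,6,7,9,10}->{3}; Z {6,7,9,10}->{10}
Constraint 2 (W != Y) on D(W)={7} D(Y)={3}: no change
So after constraint 2: D(W)={7}, size = 1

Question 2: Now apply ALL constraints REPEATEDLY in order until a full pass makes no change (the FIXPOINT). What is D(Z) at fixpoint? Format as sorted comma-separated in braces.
Answer: {}

Derivation:
pass 0 (initial): D(Z)={6,7,9,10}
pass 1: U {3,4,7}->{}; W {7,9,10}->{}; Y {3,6,7,9,10}->{3}; Z {6,7,9,10}->{}
pass 2: Y {3}->{}
pass 3: no change
Fixpoint after 3 passes: D(Z) = {}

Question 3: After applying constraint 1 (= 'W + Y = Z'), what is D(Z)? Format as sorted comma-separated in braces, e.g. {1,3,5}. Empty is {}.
Answer: {10}

Derivation:
Constraint 1 (W + Y = Z) on D(W)={7,9,10} D(Y)={3,6,7,9,10} D(Z)={6,7,9,10}: W {7,9,10}->{7}; Y {3,6,7,9,10}->{3}; Z {6,7,9,10}->{10}
So after constraint 1: D(Z) = {10}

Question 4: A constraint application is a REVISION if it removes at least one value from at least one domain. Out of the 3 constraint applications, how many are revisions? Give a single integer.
Constraint 1 (W + Y = Z) on D(W)={7,9,10} D(Y)={3,6,7,9,10} D(Z)={6,7,9,10}: W {7,9,10}->{7}; Y {3,6,7,9,10}->{3}; Z {6,7,9,10}->{10} => REVISION
Constraint 2 (W != Y) on D(W)={7} D(Y)={3}: no change => not a revision
Constraint 3 (Z + U = W) on D(Z)={10} D(U)={3,4,7} D(W)={7}: Z {10}->{}; U {3,4,7}->{}; W {7}->{} => REVISION
Total revisions = 2

Answer: 2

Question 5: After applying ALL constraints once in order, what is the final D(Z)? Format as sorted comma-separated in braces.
Answer: {}

Derivation:
Constraint 1 (W + Y = Z) on D(W)={7,9,10} D(Y)={3,6,7,9,10} D(Z)={6,7,9,10}: W {7,9,10}->{7}; Y {3,6,7,9,10}->{3}; Z {6,7,9,10}->{10}
Constraint 2 (W != Y) on D(W)={7} D(Y)={3}: no change
Constraint 3 (Z + U = W) on D(Z)={10} D(U)={3,4,7} D(W)={7}: Z {10}->{}; U {3,4,7}->{}; W {7}->{}
So after all 3 constraints: D(Z) = {}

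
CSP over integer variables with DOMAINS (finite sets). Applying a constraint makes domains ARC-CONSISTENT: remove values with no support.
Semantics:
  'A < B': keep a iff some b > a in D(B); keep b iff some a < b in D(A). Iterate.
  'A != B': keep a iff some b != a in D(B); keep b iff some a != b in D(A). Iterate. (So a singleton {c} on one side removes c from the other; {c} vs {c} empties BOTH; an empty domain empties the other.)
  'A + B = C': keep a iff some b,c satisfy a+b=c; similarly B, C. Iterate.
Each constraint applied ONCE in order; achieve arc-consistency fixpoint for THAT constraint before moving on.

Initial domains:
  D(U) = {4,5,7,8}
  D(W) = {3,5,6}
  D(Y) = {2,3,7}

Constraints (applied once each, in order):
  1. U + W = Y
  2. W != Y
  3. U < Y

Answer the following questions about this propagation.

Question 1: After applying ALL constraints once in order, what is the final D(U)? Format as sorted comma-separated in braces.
Answer: {4}

Derivation:
Constraint 1 (U + W = Y) on D(U)={4,5,7,8} D(W)={3,5,6} D(Y)={2,3,7}: U {4,5,7,8}->{4}; W {3,5,6}->{3}; Y {2,3,7}->{7}
Constraint 2 (W != Y) on D(W)={3} D(Y)={7}: no change
Constraint 3 (U < Y) on D(U)={4} D(Y)={7}: no change
So after all 3 constraints: D(U) = {4}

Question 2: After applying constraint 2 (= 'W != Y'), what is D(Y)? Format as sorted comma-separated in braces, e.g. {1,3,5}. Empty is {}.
Answer: {7}

Derivation:
Constraint 1 (U + W = Y) on D(U)={4,5,7,8} D(W)={3,5,6} D(Y)={2,3,7}: U {4,5,7,8}->{4}; W {3,5,6}->{3}; Y {2,3,7}->{7}
Constraint 2 (W != Y) on D(W)={3} D(Y)={7}: no change
So after constraint 2: D(Y) = {7}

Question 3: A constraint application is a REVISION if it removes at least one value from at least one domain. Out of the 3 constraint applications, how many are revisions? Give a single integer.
Constraint 1 (U + W = Y) on D(U)={4,5,7,8} D(W)={3,5,6} D(Y)={2,3,7}: U {4,5,7,8}->{4}; W {3,5,6}->{3}; Y {2,3,7}->{7} => REVISION
Constraint 2 (W != Y) on D(W)={3} D(Y)={7}: no change => not a revision
Constraint 3 (U < Y) on D(U)={4} D(Y)={7}: no change => not a revision
Total revisions = 1

Answer: 1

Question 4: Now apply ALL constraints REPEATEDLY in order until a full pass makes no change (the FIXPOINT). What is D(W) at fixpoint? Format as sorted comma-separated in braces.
pass 0 (initial): D(W)={3,5,6}
pass 1: U {4,5,7,8}->{4}; W {3,5,6}->{3}; Y {2,3,7}->{7}
pass 2: no change
Fixpoint after 2 passes: D(W) = {3}

Answer: {3}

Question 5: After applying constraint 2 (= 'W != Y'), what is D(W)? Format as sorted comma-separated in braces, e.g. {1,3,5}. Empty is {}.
Answer: {3}

Derivation:
Constraint 1 (U + W = Y) on D(U)={4,5,7,8} D(W)={3,5,6} D(Y)={2,3,7}: U {4,5,7,8}->{4}; W {3,5,6}->{3}; Y {2,3,7}->{7}
Constraint 2 (W != Y) on D(W)={3} D(Y)={7}: no change
So after constraint 2: D(W) = {3}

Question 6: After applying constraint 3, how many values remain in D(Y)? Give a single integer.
Answer: 1

Derivation:
Constraint 1 (U + W = Y) on D(U)={4,5,7,8} D(W)={3,5,6} D(Y)={2,3,7}: U {4,5,7,8}->{4}; W {3,5,6}->{3}; Y {2,3,7}->{7}
Constraint 2 (W != Y) on D(W)={3} D(Y)={7}: no change
Constraint 3 (U < Y) on D(U)={4} D(Y)={7}: no change
So after constraint 3: D(Y)={7}, size = 1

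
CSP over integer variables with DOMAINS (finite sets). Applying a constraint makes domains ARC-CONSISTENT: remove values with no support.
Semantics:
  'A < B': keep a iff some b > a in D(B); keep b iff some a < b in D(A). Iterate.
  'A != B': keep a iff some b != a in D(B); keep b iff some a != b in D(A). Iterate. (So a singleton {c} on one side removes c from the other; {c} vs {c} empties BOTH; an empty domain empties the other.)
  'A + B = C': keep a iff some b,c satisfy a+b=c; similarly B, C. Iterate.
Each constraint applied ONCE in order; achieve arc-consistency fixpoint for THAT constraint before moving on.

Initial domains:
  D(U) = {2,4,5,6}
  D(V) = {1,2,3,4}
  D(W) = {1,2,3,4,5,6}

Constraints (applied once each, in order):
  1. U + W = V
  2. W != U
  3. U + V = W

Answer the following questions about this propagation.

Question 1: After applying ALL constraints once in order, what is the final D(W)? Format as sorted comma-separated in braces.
Constraint 1 (U + W = V) on D(U)={2,4,5,6} D(W)={1,2,3,4,5,6} D(V)={1,2,3,4}: U {2,4,5,6}->{2}; W {1,2,3,4,5,6}->{1,2}; V {1,2,3,4}->{3,4}
Constraint 2 (W != U) on D(W)={1,2} D(U)={2}: W {1,2}->{1}
Constraint 3 (U + V = W) on D(U)={2} D(V)={3,4} D(W)={1}: U {2}->{}; V {3,4}->{}; W {1}->{}
So after all 3 constraints: D(W) = {}

Answer: {}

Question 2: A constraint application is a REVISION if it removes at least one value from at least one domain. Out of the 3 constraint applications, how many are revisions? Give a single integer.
Answer: 3

Derivation:
Constraint 1 (U + W = V) on D(U)={2,4,5,6} D(W)={1,2,3,4,5,6} D(V)={1,2,3,4}: U {2,4,5,6}->{2}; W {1,2,3,4,5,6}->{1,2}; V {1,2,3,4}->{3,4} => REVISION
Constraint 2 (W != U) on D(W)={1,2} D(U)={2}: W {1,2}->{1} => REVISION
Constraint 3 (U + V = W) on D(U)={2} D(V)={3,4} D(W)={1}: U {2}->{}; V {3,4}->{}; W {1}->{} => REVISION
Total revisions = 3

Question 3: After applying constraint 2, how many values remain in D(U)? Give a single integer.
Constraint 1 (U + W = V) on D(U)={2,4,5,6} D(W)={1,2,3,4,5,6} D(V)={1,2,3,4}: U {2,4,5,6}->{2}; W {1,2,3,4,5,6}->{1,2}; V {1,2,3,4}->{3,4}
Constraint 2 (W != U) on D(W)={1,2} D(U)={2}: W {1,2}->{1}
So after constraint 2: D(U)={2}, size = 1

Answer: 1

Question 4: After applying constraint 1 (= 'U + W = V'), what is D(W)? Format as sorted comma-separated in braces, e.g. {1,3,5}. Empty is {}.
Constraint 1 (U + W = V) on D(U)={2,4,5,6} D(W)={1,2,3,4,5,6} D(V)={1,2,3,4}: U {2,4,5,6}->{2}; W {1,2,3,4,5,6}->{1,2}; V {1,2,3,4}->{3,4}
So after constraint 1: D(W) = {1,2}

Answer: {1,2}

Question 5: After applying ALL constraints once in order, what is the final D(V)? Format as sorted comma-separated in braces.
Answer: {}

Derivation:
Constraint 1 (U + W = V) on D(U)={2,4,5,6} D(W)={1,2,3,4,5,6} D(V)={1,2,3,4}: U {2,4,5,6}->{2}; W {1,2,3,4,5,6}->{1,2}; V {1,2,3,4}->{3,4}
Constraint 2 (W != U) on D(W)={1,2} D(U)={2}: W {1,2}->{1}
Constraint 3 (U + V = W) on D(U)={2} D(V)={3,4} D(W)={1}: U {2}->{}; V {3,4}->{}; W {1}->{}
So after all 3 constraints: D(V) = {}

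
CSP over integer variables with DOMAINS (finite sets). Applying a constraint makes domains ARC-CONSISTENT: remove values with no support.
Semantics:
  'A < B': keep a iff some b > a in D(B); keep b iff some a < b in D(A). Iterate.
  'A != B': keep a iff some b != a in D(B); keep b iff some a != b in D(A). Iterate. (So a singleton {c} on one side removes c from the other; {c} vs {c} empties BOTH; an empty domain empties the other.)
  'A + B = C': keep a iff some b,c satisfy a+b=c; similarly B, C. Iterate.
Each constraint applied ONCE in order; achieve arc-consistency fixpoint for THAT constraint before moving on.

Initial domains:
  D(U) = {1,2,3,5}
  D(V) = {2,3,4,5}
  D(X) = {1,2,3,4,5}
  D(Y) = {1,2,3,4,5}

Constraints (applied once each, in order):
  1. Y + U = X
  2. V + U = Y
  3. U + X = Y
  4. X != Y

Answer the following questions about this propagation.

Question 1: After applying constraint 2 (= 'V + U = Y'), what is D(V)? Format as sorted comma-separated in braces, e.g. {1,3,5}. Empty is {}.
Answer: {2,3}

Derivation:
Constraint 1 (Y + U = X) on D(Y)={1,2,3,4,5} D(U)={1,2,3,5} D(X)={1,2,3,4,5}: Y {1,2,3,4,5}->{1,2,3,4}; U {1,2,3,5}->{1,2,3}; X {1,2,3,4,5}->{2,3,4,5}
Constraint 2 (V + U = Y) on D(V)={2,3,4,5} D(U)={1,2,3} D(Y)={1,2,3,4}: V {2,3,4,5}->{2,3}; U {1,2,3}->{1,2}; Y {1,2,3,4}->{3,4}
So after constraint 2: D(V) = {2,3}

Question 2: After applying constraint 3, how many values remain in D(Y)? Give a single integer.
Answer: 2

Derivation:
Constraint 1 (Y + U = X) on D(Y)={1,2,3,4,5} D(U)={1,2,3,5} D(X)={1,2,3,4,5}: Y {1,2,3,4,5}->{1,2,3,4}; U {1,2,3,5}->{1,2,3}; X {1,2,3,4,5}->{2,3,4,5}
Constraint 2 (V + U = Y) on D(V)={2,3,4,5} D(U)={1,2,3} D(Y)={1,2,3,4}: V {2,3,4,5}->{2,3}; U {1,2,3}->{1,2}; Y {1,2,3,4}->{3,4}
Constraint 3 (U + X = Y) on D(U)={1,2} D(X)={2,3,4,5} D(Y)={3,4}: X {2,3,4,5}->{2,3}
So after constraint 3: D(Y)={3,4}, size = 2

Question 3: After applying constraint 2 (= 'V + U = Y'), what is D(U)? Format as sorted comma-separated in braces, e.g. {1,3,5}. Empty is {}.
Constraint 1 (Y + U = X) on D(Y)={1,2,3,4,5} D(U)={1,2,3,5} D(X)={1,2,3,4,5}: Y {1,2,3,4,5}->{1,2,3,4}; U {1,2,3,5}->{1,2,3}; X {1,2,3,4,5}->{2,3,4,5}
Constraint 2 (V + U = Y) on D(V)={2,3,4,5} D(U)={1,2,3} D(Y)={1,2,3,4}: V {2,3,4,5}->{2,3}; U {1,2,3}->{1,2}; Y {1,2,3,4}->{3,4}
So after constraint 2: D(U) = {1,2}

Answer: {1,2}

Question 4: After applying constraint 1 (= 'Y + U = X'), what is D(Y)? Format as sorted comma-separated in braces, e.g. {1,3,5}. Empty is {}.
Constraint 1 (Y + U = X) on D(Y)={1,2,3,4,5} D(U)={1,2,3,5} D(X)={1,2,3,4,5}: Y {1,2,3,4,5}->{1,2,3,4}; U {1,2,3,5}->{1,2,3}; X {1,2,3,4,5}->{2,3,4,5}
So after constraint 1: D(Y) = {1,2,3,4}

Answer: {1,2,3,4}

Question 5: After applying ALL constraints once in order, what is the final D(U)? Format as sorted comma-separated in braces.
Answer: {1,2}

Derivation:
Constraint 1 (Y + U = X) on D(Y)={1,2,3,4,5} D(U)={1,2,3,5} D(X)={1,2,3,4,5}: Y {1,2,3,4,5}->{1,2,3,4}; U {1,2,3,5}->{1,2,3}; X {1,2,3,4,5}->{2,3,4,5}
Constraint 2 (V + U = Y) on D(V)={2,3,4,5} D(U)={1,2,3} D(Y)={1,2,3,4}: V {2,3,4,5}->{2,3}; U {1,2,3}->{1,2}; Y {1,2,3,4}->{3,4}
Constraint 3 (U + X = Y) on D(U)={1,2} D(X)={2,3,4,5} D(Y)={3,4}: X {2,3,4,5}->{2,3}
Constraint 4 (X != Y) on D(X)={2,3} D(Y)={3,4}: no change
So after all 4 constraints: D(U) = {1,2}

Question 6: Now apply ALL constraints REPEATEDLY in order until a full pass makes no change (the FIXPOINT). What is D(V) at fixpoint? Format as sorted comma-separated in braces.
pass 0 (initial): D(V)={2,3,4,5}
pass 1: U {1,2,3,5}->{1,2}; V {2,3,4,5}->{2,3}; X {1,2,3,4,5}->{2,3}; Y {1,2,3,4,5}->{3,4}
pass 2: U {1,2}->{}; V {2,3}->{}; X {2,3}->{}; Y {3,4}->{}
pass 3: no change
Fixpoint after 3 passes: D(V) = {}

Answer: {}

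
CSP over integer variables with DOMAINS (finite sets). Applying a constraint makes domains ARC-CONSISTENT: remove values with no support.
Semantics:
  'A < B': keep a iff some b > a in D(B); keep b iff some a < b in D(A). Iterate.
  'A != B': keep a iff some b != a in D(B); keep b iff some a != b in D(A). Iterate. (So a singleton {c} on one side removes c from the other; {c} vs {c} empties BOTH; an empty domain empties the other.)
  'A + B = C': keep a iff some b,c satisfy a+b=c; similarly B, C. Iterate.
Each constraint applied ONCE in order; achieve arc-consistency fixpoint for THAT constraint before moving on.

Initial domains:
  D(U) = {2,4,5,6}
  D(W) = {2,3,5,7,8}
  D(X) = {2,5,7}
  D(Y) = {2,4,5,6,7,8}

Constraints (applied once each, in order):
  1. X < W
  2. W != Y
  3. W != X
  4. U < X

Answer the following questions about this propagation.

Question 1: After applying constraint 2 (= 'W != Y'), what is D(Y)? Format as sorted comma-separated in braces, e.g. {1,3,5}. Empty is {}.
Constraint 1 (X < W) on D(X)={2,5,7} D(W)={2,3,5,7,8}: W {2,3,5,7,8}->{3,5,7,8}
Constraint 2 (W != Y) on D(W)={3,5,7,8} D(Y)={2,4,5,6,7,8}: no change
So after constraint 2: D(Y) = {2,4,5,6,7,8}

Answer: {2,4,5,6,7,8}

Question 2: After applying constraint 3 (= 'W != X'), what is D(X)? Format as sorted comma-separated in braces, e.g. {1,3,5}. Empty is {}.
Constraint 1 (X < W) on D(X)={2,5,7} D(W)={2,3,5,7,8}: W {2,3,5,7,8}->{3,5,7,8}
Constraint 2 (W != Y) on D(W)={3,5,7,8} D(Y)={2,4,5,6,7,8}: no change
Constraint 3 (W != X) on D(W)={3,5,7,8} D(X)={2,5,7}: no change
So after constraint 3: D(X) = {2,5,7}

Answer: {2,5,7}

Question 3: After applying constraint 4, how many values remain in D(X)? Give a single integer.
Answer: 2

Derivation:
Constraint 1 (X < W) on D(X)={2,5,7} D(W)={2,3,5,7,8}: W {2,3,5,7,8}->{3,5,7,8}
Constraint 2 (W != Y) on D(W)={3,5,7,8} D(Y)={2,4,5,6,7,8}: no change
Constraint 3 (W != X) on D(W)={3,5,7,8} D(X)={2,5,7}: no change
Constraint 4 (U < X) on D(U)={2,4,5,6} D(X)={2,5,7}: X {2,5,7}->{5,7}
So after constraint 4: D(X)={5,7}, size = 2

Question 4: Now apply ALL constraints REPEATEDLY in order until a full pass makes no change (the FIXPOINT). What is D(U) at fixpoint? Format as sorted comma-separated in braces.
pass 0 (initial): D(U)={2,4,5,6}
pass 1: W {2,3,5,7,8}->{3,5,7,8}; X {2,5,7}->{5,7}
pass 2: W {3,5,7,8}->{7,8}
pass 3: no change
Fixpoint after 3 passes: D(U) = {2,4,5,6}

Answer: {2,4,5,6}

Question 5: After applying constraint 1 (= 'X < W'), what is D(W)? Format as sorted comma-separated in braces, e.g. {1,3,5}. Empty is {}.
Constraint 1 (X < W) on D(X)={2,5,7} D(W)={2,3,5,7,8}: W {2,3,5,7,8}->{3,5,7,8}
So after constraint 1: D(W) = {3,5,7,8}

Answer: {3,5,7,8}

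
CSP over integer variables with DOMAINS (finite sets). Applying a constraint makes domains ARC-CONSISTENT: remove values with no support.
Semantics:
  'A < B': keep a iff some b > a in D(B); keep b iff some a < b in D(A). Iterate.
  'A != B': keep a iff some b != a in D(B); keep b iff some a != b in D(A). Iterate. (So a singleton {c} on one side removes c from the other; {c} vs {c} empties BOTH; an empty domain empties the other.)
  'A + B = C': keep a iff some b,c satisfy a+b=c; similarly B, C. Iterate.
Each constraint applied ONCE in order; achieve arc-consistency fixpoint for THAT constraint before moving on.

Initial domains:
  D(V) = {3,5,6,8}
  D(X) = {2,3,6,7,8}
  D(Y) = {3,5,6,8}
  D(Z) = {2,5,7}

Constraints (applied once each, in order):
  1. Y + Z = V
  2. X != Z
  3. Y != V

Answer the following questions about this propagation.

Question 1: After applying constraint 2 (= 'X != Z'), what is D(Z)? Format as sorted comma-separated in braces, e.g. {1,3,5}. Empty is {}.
Answer: {2,5}

Derivation:
Constraint 1 (Y + Z = V) on D(Y)={3,5,6,8} D(Z)={2,5,7} D(V)={3,5,6,8}: Y {3,5,6,8}->{3,6}; Z {2,5,7}->{2,5}; V {3,5,6,8}->{5,8}
Constraint 2 (X != Z) on D(X)={2,3,6,7,8} D(Z)={2,5}: no change
So after constraint 2: D(Z) = {2,5}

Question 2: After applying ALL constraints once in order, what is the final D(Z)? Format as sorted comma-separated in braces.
Constraint 1 (Y + Z = V) on D(Y)={3,5,6,8} D(Z)={2,5,7} D(V)={3,5,6,8}: Y {3,5,6,8}->{3,6}; Z {2,5,7}->{2,5}; V {3,5,6,8}->{5,8}
Constraint 2 (X != Z) on D(X)={2,3,6,7,8} D(Z)={2,5}: no change
Constraint 3 (Y != V) on D(Y)={3,6} D(V)={5,8}: no change
So after all 3 constraints: D(Z) = {2,5}

Answer: {2,5}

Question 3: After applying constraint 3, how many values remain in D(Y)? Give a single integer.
Constraint 1 (Y + Z = V) on D(Y)={3,5,6,8} D(Z)={2,5,7} D(V)={3,5,6,8}: Y {3,5,6,8}->{3,6}; Z {2,5,7}->{2,5}; V {3,5,6,8}->{5,8}
Constraint 2 (X != Z) on D(X)={2,3,6,7,8} D(Z)={2,5}: no change
Constraint 3 (Y != V) on D(Y)={3,6} D(V)={5,8}: no change
So after constraint 3: D(Y)={3,6}, size = 2

Answer: 2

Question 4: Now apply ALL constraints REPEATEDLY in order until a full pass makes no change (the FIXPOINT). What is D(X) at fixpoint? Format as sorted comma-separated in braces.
pass 0 (initial): D(X)={2,3,6,7,8}
pass 1: V {3,5,6,8}->{5,8}; Y {3,5,6,8}->{3,6}; Z {2,5,7}->{2,5}
pass 2: no change
Fixpoint after 2 passes: D(X) = {2,3,6,7,8}

Answer: {2,3,6,7,8}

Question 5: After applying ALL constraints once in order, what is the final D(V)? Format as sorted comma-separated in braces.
Constraint 1 (Y + Z = V) on D(Y)={3,5,6,8} D(Z)={2,5,7} D(V)={3,5,6,8}: Y {3,5,6,8}->{3,6}; Z {2,5,7}->{2,5}; V {3,5,6,8}->{5,8}
Constraint 2 (X != Z) on D(X)={2,3,6,7,8} D(Z)={2,5}: no change
Constraint 3 (Y != V) on D(Y)={3,6} D(V)={5,8}: no change
So after all 3 constraints: D(V) = {5,8}

Answer: {5,8}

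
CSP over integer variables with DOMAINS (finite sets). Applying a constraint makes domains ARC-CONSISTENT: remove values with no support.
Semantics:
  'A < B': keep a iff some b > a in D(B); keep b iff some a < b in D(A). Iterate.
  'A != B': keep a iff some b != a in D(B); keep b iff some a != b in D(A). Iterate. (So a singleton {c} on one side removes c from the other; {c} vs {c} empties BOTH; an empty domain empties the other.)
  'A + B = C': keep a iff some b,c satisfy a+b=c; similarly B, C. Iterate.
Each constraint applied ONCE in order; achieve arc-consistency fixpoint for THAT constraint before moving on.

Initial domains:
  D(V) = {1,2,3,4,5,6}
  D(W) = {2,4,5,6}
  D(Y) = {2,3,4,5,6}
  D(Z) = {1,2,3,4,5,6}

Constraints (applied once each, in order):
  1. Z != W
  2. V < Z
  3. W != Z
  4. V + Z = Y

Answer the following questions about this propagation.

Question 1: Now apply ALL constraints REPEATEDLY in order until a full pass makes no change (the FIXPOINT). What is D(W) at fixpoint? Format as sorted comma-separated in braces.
Answer: {2,4,5,6}

Derivation:
pass 0 (initial): D(W)={2,4,5,6}
pass 1: V {1,2,3,4,5,6}->{1,2,3,4}; Y {2,3,4,5,6}->{3,4,5,6}; Z {1,2,3,4,5,6}->{2,3,4,5}
pass 2: no change
Fixpoint after 2 passes: D(W) = {2,4,5,6}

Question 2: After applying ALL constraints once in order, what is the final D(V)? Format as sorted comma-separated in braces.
Answer: {1,2,3,4}

Derivation:
Constraint 1 (Z != W) on D(Z)={1,2,3,4,5,6} D(W)={2,4,5,6}: no change
Constraint 2 (V < Z) on D(V)={1,2,3,4,5,6} D(Z)={1,2,3,4,5,6}: V {1,2,3,4,5,6}->{1,2,3,4,5}; Z {1,2,3,4,5,6}->{2,3,4,5,6}
Constraint 3 (W != Z) on D(W)={2,4,5,6} D(Z)={2,3,4,5,6}: no change
Constraint 4 (V + Z = Y) on D(V)={1,2,3,4,5} D(Z)={2,3,4,5,6} D(Y)={2,3,4,5,6}: V {1,2,3,4,5}->{1,2,3,4}; Z {2,3,4,5,6}->{2,3,4,5}; Y {2,3,4,5,6}->{3,4,5,6}
So after all 4 constraints: D(V) = {1,2,3,4}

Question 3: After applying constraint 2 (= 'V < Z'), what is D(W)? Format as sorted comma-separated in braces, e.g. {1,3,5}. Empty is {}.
Answer: {2,4,5,6}

Derivation:
Constraint 1 (Z != W) on D(Z)={1,2,3,4,5,6} D(W)={2,4,5,6}: no change
Constraint 2 (V < Z) on D(V)={1,2,3,4,5,6} D(Z)={1,2,3,4,5,6}: V {1,2,3,4,5,6}->{1,2,3,4,5}; Z {1,2,3,4,5,6}->{2,3,4,5,6}
So after constraint 2: D(W) = {2,4,5,6}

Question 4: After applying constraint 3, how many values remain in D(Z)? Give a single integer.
Answer: 5

Derivation:
Constraint 1 (Z != W) on D(Z)={1,2,3,4,5,6} D(W)={2,4,5,6}: no change
Constraint 2 (V < Z) on D(V)={1,2,3,4,5,6} D(Z)={1,2,3,4,5,6}: V {1,2,3,4,5,6}->{1,2,3,4,5}; Z {1,2,3,4,5,6}->{2,3,4,5,6}
Constraint 3 (W != Z) on D(W)={2,4,5,6} D(Z)={2,3,4,5,6}: no change
So after constraint 3: D(Z)={2,3,4,5,6}, size = 5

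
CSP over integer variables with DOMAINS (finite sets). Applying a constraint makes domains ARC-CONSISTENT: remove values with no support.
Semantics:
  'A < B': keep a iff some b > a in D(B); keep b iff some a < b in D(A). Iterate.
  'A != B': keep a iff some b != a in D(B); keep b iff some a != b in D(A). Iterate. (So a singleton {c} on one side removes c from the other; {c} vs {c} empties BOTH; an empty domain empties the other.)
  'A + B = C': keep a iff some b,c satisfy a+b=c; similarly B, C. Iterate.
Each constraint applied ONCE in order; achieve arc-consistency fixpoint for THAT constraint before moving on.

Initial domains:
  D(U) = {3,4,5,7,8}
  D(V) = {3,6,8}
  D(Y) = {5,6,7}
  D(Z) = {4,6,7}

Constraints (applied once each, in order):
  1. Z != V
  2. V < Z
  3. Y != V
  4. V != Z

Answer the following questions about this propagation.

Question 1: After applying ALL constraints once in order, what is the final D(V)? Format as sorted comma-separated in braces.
Constraint 1 (Z != V) on D(Z)={4,6,7} D(V)={3,6,8}: no change
Constraint 2 (V < Z) on D(V)={3,6,8} D(Z)={4,6,7}: V {3,6,8}->{3,6}
Constraint 3 (Y != V) on D(Y)={5,6,7} D(V)={3,6}: no change
Constraint 4 (V != Z) on D(V)={3,6} D(Z)={4,6,7}: no change
So after all 4 constraints: D(V) = {3,6}

Answer: {3,6}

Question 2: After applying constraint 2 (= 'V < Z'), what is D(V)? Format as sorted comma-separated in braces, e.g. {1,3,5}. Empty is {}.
Answer: {3,6}

Derivation:
Constraint 1 (Z != V) on D(Z)={4,6,7} D(V)={3,6,8}: no change
Constraint 2 (V < Z) on D(V)={3,6,8} D(Z)={4,6,7}: V {3,6,8}->{3,6}
So after constraint 2: D(V) = {3,6}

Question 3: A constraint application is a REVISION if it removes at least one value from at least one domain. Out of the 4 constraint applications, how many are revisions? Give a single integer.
Answer: 1

Derivation:
Constraint 1 (Z != V) on D(Z)={4,6,7} D(V)={3,6,8}: no change => not a revision
Constraint 2 (V < Z) on D(V)={3,6,8} D(Z)={4,6,7}: V {3,6,8}->{3,6} => REVISION
Constraint 3 (Y != V) on D(Y)={5,6,7} D(V)={3,6}: no change => not a revision
Constraint 4 (V != Z) on D(V)={3,6} D(Z)={4,6,7}: no change => not a revision
Total revisions = 1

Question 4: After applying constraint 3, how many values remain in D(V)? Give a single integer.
Constraint 1 (Z != V) on D(Z)={4,6,7} D(V)={3,6,8}: no change
Constraint 2 (V < Z) on D(V)={3,6,8} D(Z)={4,6,7}: V {3,6,8}->{3,6}
Constraint 3 (Y != V) on D(Y)={5,6,7} D(V)={3,6}: no change
So after constraint 3: D(V)={3,6}, size = 2

Answer: 2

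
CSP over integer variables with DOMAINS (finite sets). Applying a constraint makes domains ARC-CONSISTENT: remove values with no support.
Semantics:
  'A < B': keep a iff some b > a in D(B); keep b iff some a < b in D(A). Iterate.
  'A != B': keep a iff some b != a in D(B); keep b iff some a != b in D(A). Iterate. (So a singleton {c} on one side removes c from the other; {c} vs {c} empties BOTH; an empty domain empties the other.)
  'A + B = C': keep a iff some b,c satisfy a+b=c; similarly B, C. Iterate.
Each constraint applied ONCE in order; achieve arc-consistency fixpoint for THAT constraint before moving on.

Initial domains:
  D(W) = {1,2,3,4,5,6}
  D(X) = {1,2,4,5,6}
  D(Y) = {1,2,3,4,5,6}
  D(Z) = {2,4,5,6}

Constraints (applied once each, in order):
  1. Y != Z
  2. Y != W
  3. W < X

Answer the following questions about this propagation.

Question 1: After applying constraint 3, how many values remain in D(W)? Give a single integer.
Answer: 5

Derivation:
Constraint 1 (Y != Z) on D(Y)={1,2,3,4,5,6} D(Z)={2,4,5,6}: no change
Constraint 2 (Y != W) on D(Y)={1,2,3,4,5,6} D(W)={1,2,3,4,5,6}: no change
Constraint 3 (W < X) on D(W)={1,2,3,4,5,6} D(X)={1,2,4,5,6}: W {1,2,3,4,5,6}->{1,2,3,4,5}; X {1,2,4,5,6}->{2,4,5,6}
So after constraint 3: D(W)={1,2,3,4,5}, size = 5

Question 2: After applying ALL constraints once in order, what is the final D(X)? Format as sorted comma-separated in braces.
Constraint 1 (Y != Z) on D(Y)={1,2,3,4,5,6} D(Z)={2,4,5,6}: no change
Constraint 2 (Y != W) on D(Y)={1,2,3,4,5,6} D(W)={1,2,3,4,5,6}: no change
Constraint 3 (W < X) on D(W)={1,2,3,4,5,6} D(X)={1,2,4,5,6}: W {1,2,3,4,5,6}->{1,2,3,4,5}; X {1,2,4,5,6}->{2,4,5,6}
So after all 3 constraints: D(X) = {2,4,5,6}

Answer: {2,4,5,6}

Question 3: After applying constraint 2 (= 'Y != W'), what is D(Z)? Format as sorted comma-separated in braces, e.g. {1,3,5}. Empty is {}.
Answer: {2,4,5,6}

Derivation:
Constraint 1 (Y != Z) on D(Y)={1,2,3,4,5,6} D(Z)={2,4,5,6}: no change
Constraint 2 (Y != W) on D(Y)={1,2,3,4,5,6} D(W)={1,2,3,4,5,6}: no change
So after constraint 2: D(Z) = {2,4,5,6}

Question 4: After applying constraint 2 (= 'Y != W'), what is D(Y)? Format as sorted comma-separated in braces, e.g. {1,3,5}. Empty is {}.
Answer: {1,2,3,4,5,6}

Derivation:
Constraint 1 (Y != Z) on D(Y)={1,2,3,4,5,6} D(Z)={2,4,5,6}: no change
Constraint 2 (Y != W) on D(Y)={1,2,3,4,5,6} D(W)={1,2,3,4,5,6}: no change
So after constraint 2: D(Y) = {1,2,3,4,5,6}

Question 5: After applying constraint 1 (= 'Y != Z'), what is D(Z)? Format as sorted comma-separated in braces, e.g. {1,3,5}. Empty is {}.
Constraint 1 (Y != Z) on D(Y)={1,2,3,4,5,6} D(Z)={2,4,5,6}: no change
So after constraint 1: D(Z) = {2,4,5,6}

Answer: {2,4,5,6}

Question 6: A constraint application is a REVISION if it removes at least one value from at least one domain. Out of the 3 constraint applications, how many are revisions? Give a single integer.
Answer: 1

Derivation:
Constraint 1 (Y != Z) on D(Y)={1,2,3,4,5,6} D(Z)={2,4,5,6}: no change => not a revision
Constraint 2 (Y != W) on D(Y)={1,2,3,4,5,6} D(W)={1,2,3,4,5,6}: no change => not a revision
Constraint 3 (W < X) on D(W)={1,2,3,4,5,6} D(X)={1,2,4,5,6}: W {1,2,3,4,5,6}->{1,2,3,4,5}; X {1,2,4,5,6}->{2,4,5,6} => REVISION
Total revisions = 1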